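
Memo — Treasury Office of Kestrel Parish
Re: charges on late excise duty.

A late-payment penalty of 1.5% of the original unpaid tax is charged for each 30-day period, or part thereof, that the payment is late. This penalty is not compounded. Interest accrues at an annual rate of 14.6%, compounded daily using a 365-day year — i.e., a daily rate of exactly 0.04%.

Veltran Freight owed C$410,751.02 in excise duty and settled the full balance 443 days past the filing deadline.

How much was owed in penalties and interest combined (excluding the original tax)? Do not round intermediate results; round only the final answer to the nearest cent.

C$172,033.84

Penalty periods: ⌈443/30⌉ = 15; penalty = 15 × 1.5% × C$410,751.02 = C$92,418.98…
Interest: C$410,751.02 × ((1 + 0.0004)^443 − 1) = C$410,751.02 × 0.19382754… = C$79,614.8616…
Penalties + interest = C$92,418.9795 + C$79,614.8616… = C$172,033.84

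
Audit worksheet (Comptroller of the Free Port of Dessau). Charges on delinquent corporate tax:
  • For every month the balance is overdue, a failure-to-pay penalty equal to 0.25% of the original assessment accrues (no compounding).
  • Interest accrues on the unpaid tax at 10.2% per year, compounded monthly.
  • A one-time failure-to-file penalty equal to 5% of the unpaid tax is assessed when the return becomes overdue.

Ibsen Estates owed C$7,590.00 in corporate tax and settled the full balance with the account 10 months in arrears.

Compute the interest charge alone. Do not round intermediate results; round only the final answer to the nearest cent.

C$670.39

Interest (10.2%/yr ÷ 12 = 0.85%/month): C$7,590.00 × ((1 + 0.0085)^10 − 1) = C$670.3947…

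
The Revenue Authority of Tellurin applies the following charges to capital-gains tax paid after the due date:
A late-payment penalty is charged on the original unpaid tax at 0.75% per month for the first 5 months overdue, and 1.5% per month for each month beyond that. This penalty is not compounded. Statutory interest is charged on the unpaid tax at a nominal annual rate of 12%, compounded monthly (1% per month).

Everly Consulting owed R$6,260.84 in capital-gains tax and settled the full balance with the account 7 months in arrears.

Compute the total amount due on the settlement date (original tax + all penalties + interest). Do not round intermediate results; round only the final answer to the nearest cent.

Penalty, months 1–5: 5 × 0.75% × R$6,260.84 = R$234.78…
Penalty, months 6–7: 2 × 1.5% × R$6,260.84 = R$187.83…
Interest: R$6,260.84 × ((1 + 0.01)^7 − 1) = R$6,260.84 × 0.0721354… = R$451.6279…
Total = R$6,260.84 + R$422.6067 + R$451.6279… = R$7,135.07

R$7,135.07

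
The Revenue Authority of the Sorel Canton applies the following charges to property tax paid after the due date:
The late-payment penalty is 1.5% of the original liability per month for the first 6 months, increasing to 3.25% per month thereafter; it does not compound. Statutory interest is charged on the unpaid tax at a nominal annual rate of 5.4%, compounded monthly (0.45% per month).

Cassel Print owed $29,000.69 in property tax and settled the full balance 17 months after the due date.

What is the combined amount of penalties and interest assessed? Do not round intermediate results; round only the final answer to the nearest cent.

$15,278.06

Penalty, months 1–6: 6 × 1.5% × $29,000.69 = $2,610.06…
Penalty, months 7–17: 11 × 3.25% × $29,000.69 = $10,367.75…
Interest: $29,000.69 × ((1 + 0.0045)^17 − 1) = $29,000.69 × 0.0793170… = $2,300.2464…
Penalties + interest = $12,977.8088… + $2,300.2464… = $15,278.06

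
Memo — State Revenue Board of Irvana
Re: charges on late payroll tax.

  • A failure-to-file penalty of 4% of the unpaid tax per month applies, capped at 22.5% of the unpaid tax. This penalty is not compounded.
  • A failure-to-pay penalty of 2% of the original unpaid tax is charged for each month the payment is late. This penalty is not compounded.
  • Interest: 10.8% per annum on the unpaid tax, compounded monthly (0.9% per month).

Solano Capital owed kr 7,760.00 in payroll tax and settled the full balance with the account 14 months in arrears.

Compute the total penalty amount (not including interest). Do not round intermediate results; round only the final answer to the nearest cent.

Failure-to-file: 14 × 4% × kr 7,760.00 = kr 4,345.60, capped at 22.5% × kr 7,760.00 = kr 1,746.00
Failure-to-pay penalty: 14 × 2% × kr 7,760.00 = kr 2,172.80
Total penalty = kr 1,746.00 + kr 2,172.80 = kr 3,918.80

kr 3,918.80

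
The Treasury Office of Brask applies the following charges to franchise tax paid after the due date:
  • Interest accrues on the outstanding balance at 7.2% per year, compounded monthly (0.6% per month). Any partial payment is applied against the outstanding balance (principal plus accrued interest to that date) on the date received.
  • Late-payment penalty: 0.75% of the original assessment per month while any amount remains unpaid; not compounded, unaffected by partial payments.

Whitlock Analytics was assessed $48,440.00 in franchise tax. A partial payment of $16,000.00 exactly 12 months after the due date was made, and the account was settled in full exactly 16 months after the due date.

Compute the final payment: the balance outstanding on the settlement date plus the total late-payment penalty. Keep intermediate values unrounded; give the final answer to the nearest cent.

Balance at month 12: $48,440.0000 × (1 + 0.006)^12 = $52,045.1067…
After $16,000.00 payment: $52,045.1067… − $16,000.00 = $36,045.1067…
Balance at month 16: $36,045.1067… × (1 + 0.006)^4 = $36,918.0062…
Penalty: 16 × 0.75% × $48,440.00 = $5,812.80
Final settlement = outstanding balance + penalty = $36,918.0062… + $5,812.80 = $42,730.81

$42,730.81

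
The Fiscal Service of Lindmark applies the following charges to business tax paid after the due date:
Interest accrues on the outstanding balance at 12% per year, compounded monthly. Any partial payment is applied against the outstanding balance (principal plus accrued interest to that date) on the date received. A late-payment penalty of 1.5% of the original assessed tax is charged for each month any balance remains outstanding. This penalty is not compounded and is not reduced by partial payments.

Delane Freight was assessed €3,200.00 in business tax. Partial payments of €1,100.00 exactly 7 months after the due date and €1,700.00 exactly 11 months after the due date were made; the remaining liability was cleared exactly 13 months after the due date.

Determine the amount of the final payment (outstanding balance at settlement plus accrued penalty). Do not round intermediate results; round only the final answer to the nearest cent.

Monthly rate = 12% ÷ 12 = 1%
Balance at month 7: €3,200.0000 × (1 + 0.01)^7 = €3,430.8331…
After €1,100.00 payment: €3,430.8331… − €1,100.00 = €2,330.8331…
Balance at month 11: €2,330.8331… × (1 + 0.01)^4 = €2,425.4743…
After €1,700.00 payment: €2,425.4743… − €1,700.00 = €725.4743…
Balance at month 13: €725.4743… × (1 + 0.01)^2 = €740.0563…
Penalty: 13 × 1.5% × €3,200.00 = €624.00
Final settlement = outstanding balance + penalty = €740.0563… + €624.00 = €1,364.06

€1,364.06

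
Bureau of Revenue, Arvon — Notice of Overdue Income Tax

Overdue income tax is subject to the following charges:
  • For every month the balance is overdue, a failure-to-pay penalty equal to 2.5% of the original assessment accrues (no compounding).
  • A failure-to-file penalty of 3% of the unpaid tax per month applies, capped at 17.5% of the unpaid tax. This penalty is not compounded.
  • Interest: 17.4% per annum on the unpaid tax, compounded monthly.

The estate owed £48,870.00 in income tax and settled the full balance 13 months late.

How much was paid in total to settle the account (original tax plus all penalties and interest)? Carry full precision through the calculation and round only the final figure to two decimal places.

Failure-to-file: 13 × 3% × £48,870.00 = £19,059.30, capped at 17.5% × £48,870.00 = £8,552.25
Failure-to-pay penalty = 2.5% × £48,870.00 × 13 mo = £15,882.75
Interest (17.4%/yr ÷ 12 = 1.45%/month): £48,870.00 × ((1 + 0.0145)^13 − 1) = £10,057.6344…
Total = £48,870.00 + £24,435.0000 + £10,057.6344… = £83,362.63

£83,362.63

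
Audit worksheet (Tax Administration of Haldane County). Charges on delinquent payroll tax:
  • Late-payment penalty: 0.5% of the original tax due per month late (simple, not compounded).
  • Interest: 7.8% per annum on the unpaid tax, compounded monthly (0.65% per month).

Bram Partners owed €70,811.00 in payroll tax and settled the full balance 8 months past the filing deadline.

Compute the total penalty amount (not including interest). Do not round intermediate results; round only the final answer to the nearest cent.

€2,832.44

Late-payment penalty = 0.5% × €70,811.00 × 8 mo = €2,832.44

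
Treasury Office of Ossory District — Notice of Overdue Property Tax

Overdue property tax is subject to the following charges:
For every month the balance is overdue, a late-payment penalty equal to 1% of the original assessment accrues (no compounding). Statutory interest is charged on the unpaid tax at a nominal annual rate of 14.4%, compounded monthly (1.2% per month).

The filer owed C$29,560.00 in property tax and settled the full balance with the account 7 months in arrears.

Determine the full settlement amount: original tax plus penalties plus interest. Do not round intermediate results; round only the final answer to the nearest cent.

Late-payment penalty: 7 × 1% × C$29,560.00 = C$2,069.20
Interest: C$29,560.00 × ((1 + 0.012)^7 − 1) = C$29,560.00 × 0.0870852… = C$2,574.2388…
Total = C$29,560.00 + C$2,069.2000 + C$2,574.2388… = C$34,203.44

C$34,203.44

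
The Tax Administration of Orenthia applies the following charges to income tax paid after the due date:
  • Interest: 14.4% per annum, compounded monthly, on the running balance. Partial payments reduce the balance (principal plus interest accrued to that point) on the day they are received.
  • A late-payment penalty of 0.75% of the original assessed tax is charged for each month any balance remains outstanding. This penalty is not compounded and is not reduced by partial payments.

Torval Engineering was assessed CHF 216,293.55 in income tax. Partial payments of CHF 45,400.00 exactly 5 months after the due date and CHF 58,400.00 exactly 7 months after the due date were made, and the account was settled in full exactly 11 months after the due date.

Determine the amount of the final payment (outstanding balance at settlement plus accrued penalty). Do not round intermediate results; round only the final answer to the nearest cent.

CHF 154,442.23

Monthly rate = 14.4% ÷ 12 = 1.2%
Balance at month 5: CHF 216,293.5500 × (1 + 0.012)^5 = CHF 229,586.3857…
After CHF 45,400.00 payment: CHF 229,586.3857… − CHF 45,400.00 = CHF 184,186.3857…
Balance at month 7: CHF 184,186.3857… × (1 + 0.012)^2 = CHF 188,633.3818…
After CHF 58,400.00 payment: CHF 188,633.3818… − CHF 58,400.00 = CHF 130,233.3818…
Balance at month 11: CHF 130,233.3818… × (1 + 0.012)^4 = CHF 136,598.0087…
Penalty: 11 × 0.75% × CHF 216,293.55 = CHF 17,844.22…
Final settlement = outstanding balance + penalty = CHF 136,598.0087… + CHF 17,844.22… = CHF 154,442.23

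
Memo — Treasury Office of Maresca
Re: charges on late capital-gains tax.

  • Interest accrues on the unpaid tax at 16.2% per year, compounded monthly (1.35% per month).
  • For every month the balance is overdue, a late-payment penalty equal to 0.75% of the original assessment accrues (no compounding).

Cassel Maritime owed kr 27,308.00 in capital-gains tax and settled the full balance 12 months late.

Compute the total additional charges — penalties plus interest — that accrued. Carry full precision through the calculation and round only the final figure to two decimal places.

kr 7,225.33

Late-payment penalty: 12 × 0.75% × kr 27,308.00 = kr 2,457.72
Interest: kr 27,308.00 × ((1 + 0.0135)^12 − 1) = kr 27,308.00 × 0.1745866… = kr 4,767.6105…
Penalties + interest = kr 2,457.7200 + kr 4,767.6105… = kr 7,225.33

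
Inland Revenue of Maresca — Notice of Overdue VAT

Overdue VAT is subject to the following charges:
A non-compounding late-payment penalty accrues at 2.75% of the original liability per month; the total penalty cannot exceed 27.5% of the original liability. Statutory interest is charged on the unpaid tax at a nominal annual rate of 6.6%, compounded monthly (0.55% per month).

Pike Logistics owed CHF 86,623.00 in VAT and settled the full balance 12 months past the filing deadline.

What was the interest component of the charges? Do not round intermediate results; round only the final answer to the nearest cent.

CHF 5,893.27

Interest: CHF 86,623.00 × ((1 + 0.0055)^12 − 1) = CHF 86,623.00 × 0.0680336… = CHF 5,893.2710…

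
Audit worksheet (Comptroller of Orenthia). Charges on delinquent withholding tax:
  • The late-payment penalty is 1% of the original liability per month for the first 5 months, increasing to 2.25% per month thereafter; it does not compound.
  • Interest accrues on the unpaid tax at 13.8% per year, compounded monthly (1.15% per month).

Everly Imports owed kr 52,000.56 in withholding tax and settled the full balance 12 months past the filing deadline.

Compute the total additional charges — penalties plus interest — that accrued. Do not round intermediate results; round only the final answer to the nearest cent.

kr 18,437.94

Penalty, months 1–5: 5 × 1% × kr 52,000.56 = kr 2,600.03…
Penalty, months 6–12: 7 × 2.25% × kr 52,000.56 = kr 8,190.09…
Interest: kr 52,000.56 × ((1 + 0.0115)^12 − 1) = kr 52,000.56 × 0.1470719… = kr 7,647.8218…
Penalties + interest = kr 10,790.1162 + kr 7,647.8218… = kr 18,437.94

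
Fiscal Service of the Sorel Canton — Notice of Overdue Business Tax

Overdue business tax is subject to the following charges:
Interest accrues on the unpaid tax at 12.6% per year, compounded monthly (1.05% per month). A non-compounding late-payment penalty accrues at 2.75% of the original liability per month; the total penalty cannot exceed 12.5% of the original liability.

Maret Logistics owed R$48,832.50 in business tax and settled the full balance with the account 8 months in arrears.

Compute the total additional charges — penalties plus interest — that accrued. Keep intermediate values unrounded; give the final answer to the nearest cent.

Penalty (uncapped): 8 × 2.75% × R$48,832.50 = R$10,743.15; cap = 12.5% × R$48,832.50 = R$6,104.06… → penalty = R$6,104.06…
Interest: R$48,832.50 × ((1 + 0.0105)^8 − 1) = R$48,832.50 × 0.0871527… = R$4,255.8835…
Penalties + interest = R$6,104.0625 + R$4,255.8835… = R$10,359.95

R$10,359.95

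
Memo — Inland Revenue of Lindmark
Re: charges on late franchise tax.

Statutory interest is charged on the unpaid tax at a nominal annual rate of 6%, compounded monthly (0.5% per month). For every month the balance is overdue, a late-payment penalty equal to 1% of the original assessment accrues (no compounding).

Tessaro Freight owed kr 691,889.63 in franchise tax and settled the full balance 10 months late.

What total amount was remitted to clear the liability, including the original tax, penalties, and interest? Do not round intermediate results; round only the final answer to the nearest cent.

kr 796,461.92

Late-payment penalty = 1% × kr 691,889.63 × 10 mo = kr 69,188.96…
Interest: kr 691,889.63 × ((1 + 0.005)^10 − 1) = kr 691,889.63 × 0.0511401… = kr 35,383.3270…
Total = kr 691,889.63 + kr 69,188.9630 + kr 35,383.3270… = kr 796,461.92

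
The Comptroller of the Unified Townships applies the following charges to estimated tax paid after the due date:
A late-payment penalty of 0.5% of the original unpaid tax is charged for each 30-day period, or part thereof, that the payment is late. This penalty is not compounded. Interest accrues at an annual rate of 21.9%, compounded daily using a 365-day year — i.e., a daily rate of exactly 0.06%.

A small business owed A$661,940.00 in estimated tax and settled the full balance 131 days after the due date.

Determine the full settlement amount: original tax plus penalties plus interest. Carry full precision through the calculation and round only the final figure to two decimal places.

A$732,599.47

Penalty periods: ⌈131/30⌉ = 5; penalty = 5 × 0.5% × A$661,940.00 = A$16,548.50
Interest: A$661,940.00 × ((1 + 0.0006)^131 − 1) = A$661,940.00 × 0.08174603… = A$54,110.9666…
Total = A$661,940.00 + A$16,548.5000 + A$54,110.9666… = A$732,599.47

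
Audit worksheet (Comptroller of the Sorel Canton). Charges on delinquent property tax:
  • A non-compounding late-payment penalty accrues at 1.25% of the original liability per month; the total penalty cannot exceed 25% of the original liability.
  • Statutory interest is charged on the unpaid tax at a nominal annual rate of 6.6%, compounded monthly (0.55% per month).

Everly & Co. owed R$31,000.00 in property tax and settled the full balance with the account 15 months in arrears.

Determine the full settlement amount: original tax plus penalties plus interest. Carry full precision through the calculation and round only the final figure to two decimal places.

R$39,470.85

Penalty: 15 × 1.25% × R$31,000.00 = R$5,812.50 (below the 25% cap of R$7,750.00)
Interest: R$31,000.00 × ((1 + 0.0055)^15 − 1) = R$31,000.00 × 0.0857532… = R$2,658.3497…
Total = R$31,000.00 + R$5,812.5000 + R$2,658.3497… = R$39,470.85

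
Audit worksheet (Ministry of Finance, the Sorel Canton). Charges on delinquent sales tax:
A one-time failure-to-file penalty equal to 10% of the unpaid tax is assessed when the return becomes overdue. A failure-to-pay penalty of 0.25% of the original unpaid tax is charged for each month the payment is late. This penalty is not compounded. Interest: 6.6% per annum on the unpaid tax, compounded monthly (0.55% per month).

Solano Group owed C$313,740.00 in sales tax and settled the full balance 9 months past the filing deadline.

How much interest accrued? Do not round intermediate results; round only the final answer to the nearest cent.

C$15,876.21

Interest: C$313,740.00 × ((1 + 0.0055)^9 − 1) = C$313,740.00 × 0.0506031… = C$15,876.2139…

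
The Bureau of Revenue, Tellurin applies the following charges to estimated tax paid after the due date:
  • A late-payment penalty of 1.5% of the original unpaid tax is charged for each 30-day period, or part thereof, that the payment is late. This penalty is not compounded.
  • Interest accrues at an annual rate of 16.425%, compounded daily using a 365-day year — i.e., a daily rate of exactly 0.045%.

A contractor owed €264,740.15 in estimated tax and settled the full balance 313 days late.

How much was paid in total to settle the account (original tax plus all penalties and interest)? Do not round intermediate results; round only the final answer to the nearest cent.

Penalty periods: ⌈313/30⌉ = 11; penalty = 11 × 1.5% × €264,740.15 = €43,682.12…
Interest: €264,740.15 × ((1 + 0.00045)^313 − 1) = €264,740.15 × 0.15121547… = €40,032.8073…
Total = €264,740.15 + €43,682.1248… + €40,032.8073… = €348,455.08

€348,455.08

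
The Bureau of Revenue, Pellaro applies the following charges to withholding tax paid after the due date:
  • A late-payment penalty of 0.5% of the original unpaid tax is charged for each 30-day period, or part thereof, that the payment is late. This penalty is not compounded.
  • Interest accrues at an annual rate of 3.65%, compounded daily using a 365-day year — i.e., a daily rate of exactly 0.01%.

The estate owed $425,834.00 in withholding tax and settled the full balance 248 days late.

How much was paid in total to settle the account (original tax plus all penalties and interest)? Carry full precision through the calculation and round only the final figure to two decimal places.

$455,688.71

Penalty periods: ⌈248/30⌉ = 9; penalty = 9 × 0.5% × $425,834.00 = $19,162.53
Interest: $425,834.00 × ((1 + 0.0001)^248 − 1) = $425,834.00 × 0.02510881… = $10,692.1837…
Total = $425,834.00 + $19,162.5300 + $10,692.1837… = $455,688.71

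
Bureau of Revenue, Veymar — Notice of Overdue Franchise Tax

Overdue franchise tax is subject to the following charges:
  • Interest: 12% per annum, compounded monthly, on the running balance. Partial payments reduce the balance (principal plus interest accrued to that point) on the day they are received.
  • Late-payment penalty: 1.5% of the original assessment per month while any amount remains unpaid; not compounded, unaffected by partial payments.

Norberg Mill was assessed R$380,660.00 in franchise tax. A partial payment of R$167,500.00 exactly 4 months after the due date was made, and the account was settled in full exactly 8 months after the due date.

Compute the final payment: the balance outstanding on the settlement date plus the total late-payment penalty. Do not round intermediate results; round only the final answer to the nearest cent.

Monthly rate = 12% ÷ 12 = 1%
Balance at month 4: R$380,660.0000 × (1 + 0.01)^4 = R$396,116.3224…
After R$167,500.00 payment: R$396,116.3224… − R$167,500.00 = R$228,616.3224…
Balance at month 8: R$228,616.3224… × (1 + 0.01)^4 = R$237,899.0619…
Penalty: 8 × 1.5% × R$380,660.00 = R$45,679.20
Final settlement = outstanding balance + penalty = R$237,899.0619… + R$45,679.20 = R$283,578.26

R$283,578.26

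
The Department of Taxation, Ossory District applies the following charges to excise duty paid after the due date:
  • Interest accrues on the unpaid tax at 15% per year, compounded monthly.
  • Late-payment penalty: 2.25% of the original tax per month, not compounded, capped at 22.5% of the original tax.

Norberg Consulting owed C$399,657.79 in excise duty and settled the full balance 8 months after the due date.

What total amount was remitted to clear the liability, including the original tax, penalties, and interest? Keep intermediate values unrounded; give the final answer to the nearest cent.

C$513,354.88

Penalty: 8 × 2.25% × C$399,657.79 = C$71,938.40… (below the 22.5% cap of C$89,923.00…)
Interest (15%/yr ÷ 12 = 1.25%/month): C$399,657.79 × ((1 + 0.0125)^8 − 1) = C$41,758.6843…
Total = C$399,657.79 + C$71,938.4022 + C$41,758.6843… = C$513,354.88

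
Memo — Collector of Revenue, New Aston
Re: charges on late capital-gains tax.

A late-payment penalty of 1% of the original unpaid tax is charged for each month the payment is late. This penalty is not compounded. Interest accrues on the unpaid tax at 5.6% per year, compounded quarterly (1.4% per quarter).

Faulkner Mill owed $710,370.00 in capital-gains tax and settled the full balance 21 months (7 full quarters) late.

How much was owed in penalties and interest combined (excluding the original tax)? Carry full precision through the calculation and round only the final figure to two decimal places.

Late-payment penalty = 1% × $710,370.00 × 21 mo = $149,177.70
Interest: $710,370.00 × ((1 + 0.014)^7 − 1) = $710,370.00 × 0.1022134… = $72,609.3301…
Penalties + interest = $149,177.7000 + $72,609.3301… = $221,787.03

$221,787.03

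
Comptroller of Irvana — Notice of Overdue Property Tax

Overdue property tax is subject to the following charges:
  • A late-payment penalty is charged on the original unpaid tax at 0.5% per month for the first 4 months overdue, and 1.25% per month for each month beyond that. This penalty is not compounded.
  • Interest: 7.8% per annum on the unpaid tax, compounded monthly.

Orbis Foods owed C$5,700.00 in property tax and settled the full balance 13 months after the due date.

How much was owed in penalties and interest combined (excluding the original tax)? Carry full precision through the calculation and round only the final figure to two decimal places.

Penalty, months 1–4: 4 × 0.5% × C$5,700.00 = C$114.00
Penalty, months 5–13: 9 × 1.25% × C$5,700.00 = C$641.25
Interest (7.8%/yr ÷ 12 = 0.65%/month): C$5,700.00 × ((1 + 0.0065)^13 − 1) = C$500.8894…
Penalties + interest = C$755.2500 + C$500.8894… = C$1,256.14

C$1,256.14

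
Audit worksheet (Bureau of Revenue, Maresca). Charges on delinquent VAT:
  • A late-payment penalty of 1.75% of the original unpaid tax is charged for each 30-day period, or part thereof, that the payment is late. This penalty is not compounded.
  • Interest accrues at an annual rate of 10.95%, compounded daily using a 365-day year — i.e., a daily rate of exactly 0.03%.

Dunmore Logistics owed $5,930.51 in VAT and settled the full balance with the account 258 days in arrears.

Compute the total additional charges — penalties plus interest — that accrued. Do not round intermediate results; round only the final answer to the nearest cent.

$1,411.23

Penalty periods: ⌈258/30⌉ = 9; penalty = 9 × 1.75% × $5,930.51 = $934.06…
Interest: $5,930.51 × ((1 + 0.0003)^258 − 1) = $5,930.51 × 0.08046164… = $477.1785…
Penalties + interest = $934.0553… + $477.1785… = $1,411.23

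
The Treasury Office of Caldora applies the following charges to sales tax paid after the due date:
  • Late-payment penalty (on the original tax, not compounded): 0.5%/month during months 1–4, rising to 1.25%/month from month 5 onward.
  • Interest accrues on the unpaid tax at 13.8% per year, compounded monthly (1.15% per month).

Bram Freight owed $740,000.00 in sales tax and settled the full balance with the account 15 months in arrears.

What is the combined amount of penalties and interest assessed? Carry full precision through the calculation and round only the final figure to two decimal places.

Penalty, months 1–4: 4 × 0.5% × $740,000.00 = $14,800.00
Penalty, months 5–15: 11 × 1.25% × $740,000.00 = $101,750.00
Interest: $740,000.00 × ((1 + 0.0115)^15 − 1) = $740,000.00 × 0.1871027… = $138,456.0260…
Penalties + interest = $116,550.0000 + $138,456.0260… = $255,006.03

$255,006.03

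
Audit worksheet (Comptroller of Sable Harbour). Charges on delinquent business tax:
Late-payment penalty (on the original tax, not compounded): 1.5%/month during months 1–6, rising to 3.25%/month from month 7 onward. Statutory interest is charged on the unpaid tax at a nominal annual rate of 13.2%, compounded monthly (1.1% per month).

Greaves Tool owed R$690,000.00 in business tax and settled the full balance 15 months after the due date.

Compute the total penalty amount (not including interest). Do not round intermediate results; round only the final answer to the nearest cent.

R$263,925.00

Penalty, months 1–6: 6 × 1.5% × R$690,000.00 = R$62,100.00
Penalty, months 7–15: 9 × 3.25% × R$690,000.00 = R$201,825.00
Total penalty = R$62,100.00 + R$201,825.00 = R$263,925.00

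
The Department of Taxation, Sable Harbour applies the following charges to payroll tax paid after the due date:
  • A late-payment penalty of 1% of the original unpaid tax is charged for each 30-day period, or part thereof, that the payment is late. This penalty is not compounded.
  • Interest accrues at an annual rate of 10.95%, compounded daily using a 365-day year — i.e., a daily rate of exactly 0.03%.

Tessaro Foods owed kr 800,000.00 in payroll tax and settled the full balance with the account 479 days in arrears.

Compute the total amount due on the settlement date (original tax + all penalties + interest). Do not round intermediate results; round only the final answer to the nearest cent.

kr 1,051,610.25

Penalty periods: ⌈479/30⌉ = 16; penalty = 16 × 1% × kr 800,000.00 = kr 128,000.00
Interest: kr 800,000.00 × ((1 + 0.0003)^479 − 1) = kr 800,000.00 × 0.15451281… = kr 123,610.2516…
Total = kr 800,000.00 + kr 128,000.0000 + kr 123,610.2516… = kr 1,051,610.25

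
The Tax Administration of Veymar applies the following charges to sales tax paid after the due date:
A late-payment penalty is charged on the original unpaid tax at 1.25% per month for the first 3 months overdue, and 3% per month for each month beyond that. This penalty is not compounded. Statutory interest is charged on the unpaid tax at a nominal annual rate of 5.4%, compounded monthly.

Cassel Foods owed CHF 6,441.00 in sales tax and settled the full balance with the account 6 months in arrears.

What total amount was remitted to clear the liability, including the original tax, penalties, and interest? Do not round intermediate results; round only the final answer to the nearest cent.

Penalty, months 1–3: 3 × 1.25% × CHF 6,441.00 = CHF 241.54…
Penalty, months 4–6: 3 × 3% × CHF 6,441.00 = CHF 579.69
Interest (5.4%/yr ÷ 12 = 0.45%/month): CHF 6,441.00 × ((1 + 0.0045)^6 − 1) = CHF 175.8752…
Total = CHF 6,441.00 + CHF 821.2275 + CHF 175.8752… = CHF 7,438.10

CHF 7,438.10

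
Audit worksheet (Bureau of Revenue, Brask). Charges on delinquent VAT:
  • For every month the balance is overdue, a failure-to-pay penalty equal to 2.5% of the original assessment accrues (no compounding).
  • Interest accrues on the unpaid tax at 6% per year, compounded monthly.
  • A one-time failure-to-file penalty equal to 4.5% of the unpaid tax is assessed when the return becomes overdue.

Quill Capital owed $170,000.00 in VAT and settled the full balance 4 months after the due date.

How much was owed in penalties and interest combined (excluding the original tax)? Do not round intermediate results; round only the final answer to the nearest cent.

Failure-to-file penalty: 4.5% × $170,000.00 = $7,650.00
Failure-to-pay penalty = 2.5% × $170,000.00 × 4 mo = $17,000.00
Interest (6%/yr ÷ 12 = 0.5%/month): $170,000.00 × ((1 + 0.005)^4 − 1) = $3,425.5851…
Penalties + interest = $24,650.0000 + $3,425.5851… = $28,075.59

$28,075.59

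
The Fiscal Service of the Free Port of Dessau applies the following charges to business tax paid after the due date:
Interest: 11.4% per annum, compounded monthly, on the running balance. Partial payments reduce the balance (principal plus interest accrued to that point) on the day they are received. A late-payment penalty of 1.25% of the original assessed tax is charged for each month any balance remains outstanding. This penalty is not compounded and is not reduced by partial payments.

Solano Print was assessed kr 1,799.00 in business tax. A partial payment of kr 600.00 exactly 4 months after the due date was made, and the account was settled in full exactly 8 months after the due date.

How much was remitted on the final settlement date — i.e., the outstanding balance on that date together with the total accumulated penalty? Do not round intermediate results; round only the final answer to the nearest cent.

kr 1,497.13

Monthly rate = 11.4% ÷ 12 = 0.95%
Balance at month 4: kr 1,799.0000 × (1 + 0.0095)^4 = kr 1,868.3423…
After kr 600.00 payment: kr 1,868.3423… − kr 600.00 = kr 1,268.3423…
Balance at month 8: kr 1,268.3423… × (1 + 0.0095)^4 = kr 1,317.2305…
Penalty: 8 × 1.25% × kr 1,799.00 = kr 179.90
Final settlement = outstanding balance + penalty = kr 1,317.2305… + kr 179.90 = kr 1,497.13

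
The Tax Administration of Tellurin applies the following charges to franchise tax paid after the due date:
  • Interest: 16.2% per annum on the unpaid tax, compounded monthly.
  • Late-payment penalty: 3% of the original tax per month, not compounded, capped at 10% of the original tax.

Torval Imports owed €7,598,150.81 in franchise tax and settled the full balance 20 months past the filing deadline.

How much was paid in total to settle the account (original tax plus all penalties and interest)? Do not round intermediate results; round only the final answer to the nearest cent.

Penalty (uncapped): 20 × 3% × €7,598,150.81 = €4,558,890.49…; cap = 10% × €7,598,150.81 = €759,815.08… → penalty = €759,815.08…
Interest (16.2%/yr ÷ 12 = 1.35%/month): €7,598,150.81 × ((1 + 0.0135)^20 − 1) = €2,337,194.5903…
Total = €7,598,150.81 + €759,815.0810 + €2,337,194.5903… = €10,695,160.48

€10,695,160.48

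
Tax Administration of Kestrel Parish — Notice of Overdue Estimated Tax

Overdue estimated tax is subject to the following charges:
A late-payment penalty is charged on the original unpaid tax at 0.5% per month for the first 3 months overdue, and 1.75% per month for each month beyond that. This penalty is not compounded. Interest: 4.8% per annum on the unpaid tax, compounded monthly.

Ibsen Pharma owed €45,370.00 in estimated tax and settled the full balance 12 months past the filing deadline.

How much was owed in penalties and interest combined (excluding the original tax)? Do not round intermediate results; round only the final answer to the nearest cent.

Penalty, months 1–3: 3 × 0.5% × €45,370.00 = €680.55
Penalty, months 4–12: 9 × 1.75% × €45,370.00 = €7,145.78…
Interest (4.8%/yr ÷ 12 = 0.4%/month): €45,370.00 × ((1 + 0.004)^12 − 1) = €2,226.3153…
Penalties + interest = €7,826.3250 + €2,226.3153… = €10,052.64

€10,052.64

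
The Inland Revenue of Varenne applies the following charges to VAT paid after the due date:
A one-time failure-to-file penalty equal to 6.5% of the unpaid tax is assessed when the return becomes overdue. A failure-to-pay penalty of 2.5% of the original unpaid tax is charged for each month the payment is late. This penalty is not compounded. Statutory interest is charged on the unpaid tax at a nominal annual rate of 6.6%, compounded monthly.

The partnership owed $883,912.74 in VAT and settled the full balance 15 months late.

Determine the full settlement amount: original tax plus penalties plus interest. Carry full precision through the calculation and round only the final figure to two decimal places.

$1,348,632.70

Failure-to-file penalty: 6.5% × $883,912.74 = $57,454.33…
Failure-to-pay penalty = 2.5% × $883,912.74 × 15 mo = $331,467.28…
Interest (6.6%/yr ÷ 12 = 0.55%/month): $883,912.74 × ((1 + 0.0055)^15 − 1) = $75,798.3592…
Total = $883,912.74 + $388,921.6056 + $75,798.3592… = $1,348,632.70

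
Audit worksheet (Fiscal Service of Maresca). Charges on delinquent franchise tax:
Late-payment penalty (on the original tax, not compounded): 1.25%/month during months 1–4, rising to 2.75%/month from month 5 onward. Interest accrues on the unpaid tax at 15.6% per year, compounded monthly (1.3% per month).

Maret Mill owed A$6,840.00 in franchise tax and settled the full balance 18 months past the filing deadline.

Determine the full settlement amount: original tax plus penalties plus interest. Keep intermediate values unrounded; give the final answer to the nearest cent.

Penalty, months 1–4: 4 × 1.25% × A$6,840.00 = A$342.00
Penalty, months 5–18: 14 × 2.75% × A$6,840.00 = A$2,633.40
Interest: A$6,840.00 × ((1 + 0.013)^18 − 1) = A$6,840.00 × 0.2617404… = A$1,790.3045…
Total = A$6,840.00 + A$2,975.4000 + A$1,790.3045… = A$11,605.70

A$11,605.70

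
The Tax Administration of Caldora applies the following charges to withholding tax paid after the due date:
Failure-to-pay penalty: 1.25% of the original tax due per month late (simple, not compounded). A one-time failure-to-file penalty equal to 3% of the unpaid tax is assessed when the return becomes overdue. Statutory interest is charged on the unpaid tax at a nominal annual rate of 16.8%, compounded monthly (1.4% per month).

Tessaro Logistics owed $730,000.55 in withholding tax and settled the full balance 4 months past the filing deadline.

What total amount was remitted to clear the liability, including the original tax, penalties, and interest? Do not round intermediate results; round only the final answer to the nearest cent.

Failure-to-file penalty: 3% × $730,000.55 = $21,900.02…
Failure-to-pay penalty: 4 × 1.25% × $730,000.55 = $36,500.03…
Interest: $730,000.55 × ((1 + 0.014)^4 − 1) = $730,000.55 × 0.0571870… = $41,746.5520…
Total = $730,000.55 + $58,400.0440 + $41,746.5520… = $830,147.15

$830,147.15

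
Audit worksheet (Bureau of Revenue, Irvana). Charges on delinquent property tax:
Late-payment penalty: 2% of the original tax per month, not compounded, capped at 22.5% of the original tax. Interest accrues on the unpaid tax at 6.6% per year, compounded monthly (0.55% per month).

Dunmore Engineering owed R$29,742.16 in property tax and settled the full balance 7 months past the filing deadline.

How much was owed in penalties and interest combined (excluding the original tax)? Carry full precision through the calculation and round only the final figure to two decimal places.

R$5,328.04

Penalty: 7 × 2% × R$29,742.16 = R$4,163.90… (below the 22.5% cap of R$6,691.99…)
Interest: R$29,742.16 × ((1 + 0.0055)^7 − 1) = R$29,742.16 × 0.0391411… = R$1,164.1410…
Penalties + interest = R$4,163.9024 + R$1,164.1410… = R$5,328.04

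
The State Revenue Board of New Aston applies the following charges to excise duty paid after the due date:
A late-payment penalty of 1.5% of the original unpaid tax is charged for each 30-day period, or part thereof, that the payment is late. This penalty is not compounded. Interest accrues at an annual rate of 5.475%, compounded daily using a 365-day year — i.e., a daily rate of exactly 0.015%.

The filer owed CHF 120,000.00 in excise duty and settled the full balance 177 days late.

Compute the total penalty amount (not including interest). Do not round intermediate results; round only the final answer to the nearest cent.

Penalty periods: ⌈177/30⌉ = 6; penalty = 6 × 1.5% × CHF 120,000.00 = CHF 10,800.00

CHF 10,800.00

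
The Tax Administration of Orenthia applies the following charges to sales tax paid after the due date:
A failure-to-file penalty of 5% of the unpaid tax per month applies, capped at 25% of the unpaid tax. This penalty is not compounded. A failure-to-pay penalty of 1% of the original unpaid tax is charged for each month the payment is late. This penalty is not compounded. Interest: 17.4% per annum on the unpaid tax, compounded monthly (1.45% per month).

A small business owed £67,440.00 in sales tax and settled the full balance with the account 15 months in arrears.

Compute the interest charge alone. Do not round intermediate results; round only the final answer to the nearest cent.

£16,254.77

Interest: £67,440.00 × ((1 + 0.0145)^15 − 1) = £67,440.00 × 0.2410257… = £16,254.7723…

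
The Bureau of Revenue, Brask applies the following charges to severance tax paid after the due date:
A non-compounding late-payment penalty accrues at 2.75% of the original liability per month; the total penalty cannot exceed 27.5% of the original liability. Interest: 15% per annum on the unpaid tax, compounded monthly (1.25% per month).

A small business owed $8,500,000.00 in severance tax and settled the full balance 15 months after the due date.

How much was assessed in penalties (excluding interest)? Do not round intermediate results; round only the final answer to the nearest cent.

Penalty (uncapped): 15 × 2.75% × $8,500,000.00 = $3,506,250.00; cap = 27.5% × $8,500,000.00 = $2,337,500.00 → penalty = $2,337,500.00

$2,337,500.00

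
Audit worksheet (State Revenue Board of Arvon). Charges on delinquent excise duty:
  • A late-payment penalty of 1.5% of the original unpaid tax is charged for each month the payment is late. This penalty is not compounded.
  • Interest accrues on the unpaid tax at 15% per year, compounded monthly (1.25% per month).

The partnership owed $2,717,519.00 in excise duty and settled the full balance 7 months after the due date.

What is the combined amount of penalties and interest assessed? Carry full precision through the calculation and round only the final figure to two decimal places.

$532,227.37

Late-payment penalty = 1.5% × $2,717,519.00 × 7 mo = $285,339.50…
Interest: $2,717,519.00 × ((1 + 0.0125)^7 − 1) = $2,717,519.00 × 0.0908505… = $246,887.8792…
Penalties + interest = $285,339.4950 + $246,887.8792… = $532,227.37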